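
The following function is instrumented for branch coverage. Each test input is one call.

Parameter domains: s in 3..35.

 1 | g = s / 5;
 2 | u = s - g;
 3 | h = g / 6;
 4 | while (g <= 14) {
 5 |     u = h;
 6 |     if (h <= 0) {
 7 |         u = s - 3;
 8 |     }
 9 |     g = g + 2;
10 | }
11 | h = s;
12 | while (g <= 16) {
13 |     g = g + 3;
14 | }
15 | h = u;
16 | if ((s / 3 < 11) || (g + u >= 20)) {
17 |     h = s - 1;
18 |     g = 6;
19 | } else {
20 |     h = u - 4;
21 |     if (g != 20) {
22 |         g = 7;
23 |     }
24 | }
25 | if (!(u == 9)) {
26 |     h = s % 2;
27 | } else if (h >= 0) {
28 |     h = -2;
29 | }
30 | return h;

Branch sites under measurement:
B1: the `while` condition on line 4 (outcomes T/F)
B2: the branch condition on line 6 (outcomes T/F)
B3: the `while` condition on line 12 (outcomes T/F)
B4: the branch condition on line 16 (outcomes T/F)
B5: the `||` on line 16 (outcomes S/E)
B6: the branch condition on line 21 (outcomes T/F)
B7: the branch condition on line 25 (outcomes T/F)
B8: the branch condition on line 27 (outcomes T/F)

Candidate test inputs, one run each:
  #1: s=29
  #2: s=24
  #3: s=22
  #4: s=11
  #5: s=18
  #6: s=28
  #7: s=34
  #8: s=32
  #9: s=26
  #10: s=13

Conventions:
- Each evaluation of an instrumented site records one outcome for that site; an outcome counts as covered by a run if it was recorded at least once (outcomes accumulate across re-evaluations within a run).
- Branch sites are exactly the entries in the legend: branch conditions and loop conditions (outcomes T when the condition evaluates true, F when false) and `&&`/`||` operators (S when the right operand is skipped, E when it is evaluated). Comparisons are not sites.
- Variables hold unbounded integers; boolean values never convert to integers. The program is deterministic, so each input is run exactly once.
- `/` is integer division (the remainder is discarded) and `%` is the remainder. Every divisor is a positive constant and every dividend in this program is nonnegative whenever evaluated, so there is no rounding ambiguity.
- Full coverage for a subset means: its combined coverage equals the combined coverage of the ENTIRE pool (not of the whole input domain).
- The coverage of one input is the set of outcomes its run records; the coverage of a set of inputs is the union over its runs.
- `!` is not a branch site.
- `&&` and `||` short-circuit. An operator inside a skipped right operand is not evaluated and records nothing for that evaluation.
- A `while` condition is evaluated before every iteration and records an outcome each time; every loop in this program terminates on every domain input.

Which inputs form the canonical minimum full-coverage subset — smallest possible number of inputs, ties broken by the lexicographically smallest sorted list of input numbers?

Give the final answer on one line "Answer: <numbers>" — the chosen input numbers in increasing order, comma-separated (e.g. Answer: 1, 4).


run #1 (s=29) runs B1->T, B2->T, B1->T, B2->T, B1->T, B2->T, B1->T, B2->T, B1->T, B2->T, B1->F, B3->T, B3->F, B5->S, ...; records B1=T, B1=F, B2=T, B3=T, B3=F, B4=T, B5=S, B7=T
run #2 (s=24) runs B1->T, B2->T, B1->T, B2->T, B1->T, B2->T, B1->T, B2->T, B1->T, B2->T, B1->T, B2->T, B1->F, B3->T, ...; records B1=T, B1=F, B2=T, B3=T, B3=F, B4=T, B5=S, B7=T
run #3 (s=22) runs B1->T, B2->T, B1->T, B2->T, B1->T, B2->T, B1->T, B2->T, B1->T, B2->T, B1->T, B2->T, B1->F, B3->T, ...; records B1=T, B1=F, B2=T, B3=T, B3=F, B4=T, B5=S, B7=T
run #4 (s=11) runs B1->T, B2->T, B1->T, B2->T, B1->T, B2->T, B1->T, B2->T, B1->T, B2->T, B1->T, B2->T, B1->T, B2->T, ...; records B1=T, B1=F, B2=T, B3=T, B3=F, B4=T, B5=S, B7=T
run #5 (s=18) runs B1->T, B2->T, B1->T, B2->T, B1->T, B2->T, B1->T, B2->T, B1->T, B2->T, B1->T, B2->T, B1->F, B3->T, ...; records B1=T, B1=F, B2=T, B3=T, B3=F, B4=T, B5=S, B7=T
run #6 (s=28) runs B1->T, B2->T, B1->T, B2->T, B1->T, B2->T, B1->T, B2->T, B1->T, B2->T, B1->F, B3->T, B3->F, B5->S, ...; records B1=T, B1=F, B2=T, B3=T, B3=F, B4=T, B5=S, B7=T
run #7 (s=34) runs B1->T, B2->F, B1->T, B2->F, B1->T, B2->F, B1->T, B2->F, B1->T, B2->F, B1->F, B3->T, B3->F, B5->E, ...; records B1=T, B1=F, B2=F, B3=T, B3=F, B4=T, B5=E, B7=T
run #8 (s=32) runs B1->T, B2->F, B1->T, B2->F, B1->T, B2->F, B1->T, B2->F, B1->T, B2->F, B1->F, B3->T, B3->F, B5->S, ...; records B1=T, B1=F, B2=F, B3=T, B3=F, B4=T, B5=S, B7=T
run #9 (s=26) runs B1->T, B2->T, B1->T, B2->T, B1->T, B2->T, B1->T, B2->T, B1->T, B2->T, B1->F, B3->T, B3->F, B5->S, ...; records B1=T, B1=F, B2=T, B3=T, B3=F, B4=T, B5=S, B7=T
run #10 (s=13) runs B1->T, B2->T, B1->T, B2->T, B1->T, B2->T, B1->T, B2->T, B1->T, B2->T, B1->T, B2->T, B1->T, B2->T, ...; records B1=T, B1=F, B2=T, B3=T, B3=F, B4=T, B5=S, B7=T
the full pool covers 10 outcomes: B1=T, B1=F, B2=T, B2=F, B3=T, B3=F, B4=T, B5=S, B5=E, B7=T
no size-1 subset reaches all 10 outcomes (best union: 8/10)
size 2: inputs {1, 7} cover all 10 outcomes, and no lexicographically smaller subset of this size does
Answer: 1, 7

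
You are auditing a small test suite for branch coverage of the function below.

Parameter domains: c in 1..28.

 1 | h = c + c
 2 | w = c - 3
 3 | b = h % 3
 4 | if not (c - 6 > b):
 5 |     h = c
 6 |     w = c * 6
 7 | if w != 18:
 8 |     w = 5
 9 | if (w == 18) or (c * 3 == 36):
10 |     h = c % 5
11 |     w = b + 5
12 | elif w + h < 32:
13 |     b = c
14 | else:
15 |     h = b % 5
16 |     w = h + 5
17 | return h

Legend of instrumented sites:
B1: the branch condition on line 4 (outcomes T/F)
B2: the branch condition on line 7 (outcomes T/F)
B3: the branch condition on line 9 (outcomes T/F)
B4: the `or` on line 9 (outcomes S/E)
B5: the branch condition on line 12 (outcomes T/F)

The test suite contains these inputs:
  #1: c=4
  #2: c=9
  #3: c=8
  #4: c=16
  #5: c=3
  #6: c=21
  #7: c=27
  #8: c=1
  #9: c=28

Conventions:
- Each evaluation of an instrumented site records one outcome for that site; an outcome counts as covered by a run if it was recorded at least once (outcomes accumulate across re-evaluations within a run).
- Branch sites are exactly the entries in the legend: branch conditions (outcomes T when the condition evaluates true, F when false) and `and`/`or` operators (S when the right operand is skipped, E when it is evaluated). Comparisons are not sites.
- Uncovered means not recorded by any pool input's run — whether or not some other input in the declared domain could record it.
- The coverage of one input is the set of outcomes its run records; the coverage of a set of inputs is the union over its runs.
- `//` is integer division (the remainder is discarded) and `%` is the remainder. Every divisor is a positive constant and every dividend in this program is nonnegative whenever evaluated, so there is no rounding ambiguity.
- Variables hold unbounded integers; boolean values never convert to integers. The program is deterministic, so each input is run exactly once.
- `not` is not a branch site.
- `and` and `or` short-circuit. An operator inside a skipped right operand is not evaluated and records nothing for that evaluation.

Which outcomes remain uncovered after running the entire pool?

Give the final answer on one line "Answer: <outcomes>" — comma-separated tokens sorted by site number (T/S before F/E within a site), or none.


input #1, c=4: outcomes B1=T, B2=T, B3=F, B4=E, B5=T
input #2, c=9: outcomes B1=F, B2=T, B3=F, B4=E, B5=T
input #3, c=8: outcomes B1=F, B2=T, B3=F, B4=E, B5=T
input #4, c=16: outcomes B1=F, B2=T, B3=F, B4=E, B5=F
input #5, c=3: outcomes B1=T, B2=F, B3=T, B4=S
input #6, c=21: outcomes B1=F, B2=F, B3=T, B4=S
input #7, c=27: outcomes B1=F, B2=T, B3=F, B4=E, B5=F
input #8, c=1: outcomes B1=T, B2=T, B3=F, B4=E, B5=T
input #9, c=28: outcomes B1=F, B2=T, B3=F, B4=E, B5=F
union over the pool: B1=T, B1=F, B2=T, B2=F, B3=T, B3=F, B4=S, B4=E, B5=T, B5=F
uncovered (0 of 10): none
Answer: none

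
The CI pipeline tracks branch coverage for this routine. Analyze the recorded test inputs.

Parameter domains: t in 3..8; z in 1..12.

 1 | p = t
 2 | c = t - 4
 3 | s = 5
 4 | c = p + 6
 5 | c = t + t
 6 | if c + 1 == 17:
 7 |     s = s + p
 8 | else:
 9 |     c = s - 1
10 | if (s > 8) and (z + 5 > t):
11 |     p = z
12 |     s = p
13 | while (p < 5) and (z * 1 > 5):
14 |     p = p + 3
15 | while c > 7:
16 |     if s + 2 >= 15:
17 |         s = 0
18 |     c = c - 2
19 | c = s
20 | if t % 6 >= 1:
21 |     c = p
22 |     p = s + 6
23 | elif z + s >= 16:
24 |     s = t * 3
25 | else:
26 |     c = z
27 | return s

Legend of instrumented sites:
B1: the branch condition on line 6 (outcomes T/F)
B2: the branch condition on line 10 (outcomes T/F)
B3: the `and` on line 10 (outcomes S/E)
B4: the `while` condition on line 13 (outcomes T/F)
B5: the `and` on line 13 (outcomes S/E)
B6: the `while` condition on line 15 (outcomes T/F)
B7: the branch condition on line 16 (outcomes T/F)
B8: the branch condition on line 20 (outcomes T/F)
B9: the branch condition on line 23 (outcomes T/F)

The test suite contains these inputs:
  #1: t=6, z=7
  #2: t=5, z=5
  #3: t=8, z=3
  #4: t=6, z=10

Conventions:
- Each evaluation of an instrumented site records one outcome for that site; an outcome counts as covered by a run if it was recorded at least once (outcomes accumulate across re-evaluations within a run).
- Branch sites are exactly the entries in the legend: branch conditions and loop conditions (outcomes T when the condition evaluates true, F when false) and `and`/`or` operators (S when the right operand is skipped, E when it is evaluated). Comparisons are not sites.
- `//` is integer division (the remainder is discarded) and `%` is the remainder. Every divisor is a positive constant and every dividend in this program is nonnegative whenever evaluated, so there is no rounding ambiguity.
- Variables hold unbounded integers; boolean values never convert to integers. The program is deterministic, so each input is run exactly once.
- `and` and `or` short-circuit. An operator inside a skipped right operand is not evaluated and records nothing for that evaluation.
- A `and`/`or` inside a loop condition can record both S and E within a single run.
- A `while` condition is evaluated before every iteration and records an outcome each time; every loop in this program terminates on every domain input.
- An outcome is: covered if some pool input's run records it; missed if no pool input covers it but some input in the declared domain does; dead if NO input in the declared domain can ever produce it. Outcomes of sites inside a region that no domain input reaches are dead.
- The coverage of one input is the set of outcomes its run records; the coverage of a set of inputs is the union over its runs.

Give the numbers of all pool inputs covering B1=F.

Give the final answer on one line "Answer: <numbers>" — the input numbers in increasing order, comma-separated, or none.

input #1 (t=6, z=7): records B1=F
input #2 (t=5, z=5): records B1=F
input #3 (t=8, z=3): does not record B1=F
input #4 (t=6, z=10): records B1=F

Answer: 1, 2, 4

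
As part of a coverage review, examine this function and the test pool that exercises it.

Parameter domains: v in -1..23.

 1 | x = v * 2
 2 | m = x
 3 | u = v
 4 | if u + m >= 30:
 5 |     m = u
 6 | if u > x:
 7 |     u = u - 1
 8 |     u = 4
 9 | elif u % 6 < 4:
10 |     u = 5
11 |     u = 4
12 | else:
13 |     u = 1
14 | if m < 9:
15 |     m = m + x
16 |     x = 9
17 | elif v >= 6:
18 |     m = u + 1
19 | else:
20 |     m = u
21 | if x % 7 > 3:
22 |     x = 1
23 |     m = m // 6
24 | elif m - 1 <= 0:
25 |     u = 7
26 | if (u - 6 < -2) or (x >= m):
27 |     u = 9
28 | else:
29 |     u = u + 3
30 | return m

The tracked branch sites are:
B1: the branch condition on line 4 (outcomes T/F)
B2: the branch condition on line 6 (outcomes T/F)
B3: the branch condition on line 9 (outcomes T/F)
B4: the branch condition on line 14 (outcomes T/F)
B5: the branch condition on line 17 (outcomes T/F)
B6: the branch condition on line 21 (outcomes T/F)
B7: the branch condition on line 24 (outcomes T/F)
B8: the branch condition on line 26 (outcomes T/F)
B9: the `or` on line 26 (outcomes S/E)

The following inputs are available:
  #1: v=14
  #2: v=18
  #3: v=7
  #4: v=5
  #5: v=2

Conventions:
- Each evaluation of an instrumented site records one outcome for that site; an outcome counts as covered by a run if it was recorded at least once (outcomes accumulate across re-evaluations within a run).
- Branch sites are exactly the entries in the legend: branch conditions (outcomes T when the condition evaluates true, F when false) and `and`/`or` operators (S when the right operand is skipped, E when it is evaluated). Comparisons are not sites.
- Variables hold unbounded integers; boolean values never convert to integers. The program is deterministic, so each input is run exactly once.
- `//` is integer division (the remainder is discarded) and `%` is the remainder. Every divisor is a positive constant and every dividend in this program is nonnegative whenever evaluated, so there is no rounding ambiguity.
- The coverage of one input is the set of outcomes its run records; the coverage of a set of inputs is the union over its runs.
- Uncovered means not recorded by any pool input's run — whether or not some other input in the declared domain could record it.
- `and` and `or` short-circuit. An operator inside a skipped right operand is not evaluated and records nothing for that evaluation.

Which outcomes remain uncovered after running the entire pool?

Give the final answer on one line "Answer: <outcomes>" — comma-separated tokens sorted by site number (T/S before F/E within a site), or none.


input #1, v=14: outcomes B1=T, B2=F, B3=T, B4=F, B5=T, B6=F, B7=F, B8=T, B9=E
input #2, v=18: outcomes B1=T, B2=F, B3=T, B4=F, B5=T, B6=F, B7=F, B8=T, B9=E
input #3, v=7: outcomes B1=F, B2=F, B3=T, B4=F, B5=T, B6=F, B7=F, B8=T, B9=E
input #4, v=5: outcomes B1=F, B2=F, B3=F, B4=F, B5=F, B6=F, B7=T, B8=T, B9=E
input #5, v=2: outcomes B1=F, B2=F, B3=T, B4=T, B6=F, B7=F, B8=T, B9=E
union over the pool: B1=T, B1=F, B2=F, B3=T, B3=F, B4=T, B4=F, B5=T, B5=F, B6=F, B7=T, B7=F, B8=T, B9=E
uncovered (4 of 18): B2=T, B6=T, B8=F, B9=S
Answer: B2=T, B6=T, B8=F, B9=S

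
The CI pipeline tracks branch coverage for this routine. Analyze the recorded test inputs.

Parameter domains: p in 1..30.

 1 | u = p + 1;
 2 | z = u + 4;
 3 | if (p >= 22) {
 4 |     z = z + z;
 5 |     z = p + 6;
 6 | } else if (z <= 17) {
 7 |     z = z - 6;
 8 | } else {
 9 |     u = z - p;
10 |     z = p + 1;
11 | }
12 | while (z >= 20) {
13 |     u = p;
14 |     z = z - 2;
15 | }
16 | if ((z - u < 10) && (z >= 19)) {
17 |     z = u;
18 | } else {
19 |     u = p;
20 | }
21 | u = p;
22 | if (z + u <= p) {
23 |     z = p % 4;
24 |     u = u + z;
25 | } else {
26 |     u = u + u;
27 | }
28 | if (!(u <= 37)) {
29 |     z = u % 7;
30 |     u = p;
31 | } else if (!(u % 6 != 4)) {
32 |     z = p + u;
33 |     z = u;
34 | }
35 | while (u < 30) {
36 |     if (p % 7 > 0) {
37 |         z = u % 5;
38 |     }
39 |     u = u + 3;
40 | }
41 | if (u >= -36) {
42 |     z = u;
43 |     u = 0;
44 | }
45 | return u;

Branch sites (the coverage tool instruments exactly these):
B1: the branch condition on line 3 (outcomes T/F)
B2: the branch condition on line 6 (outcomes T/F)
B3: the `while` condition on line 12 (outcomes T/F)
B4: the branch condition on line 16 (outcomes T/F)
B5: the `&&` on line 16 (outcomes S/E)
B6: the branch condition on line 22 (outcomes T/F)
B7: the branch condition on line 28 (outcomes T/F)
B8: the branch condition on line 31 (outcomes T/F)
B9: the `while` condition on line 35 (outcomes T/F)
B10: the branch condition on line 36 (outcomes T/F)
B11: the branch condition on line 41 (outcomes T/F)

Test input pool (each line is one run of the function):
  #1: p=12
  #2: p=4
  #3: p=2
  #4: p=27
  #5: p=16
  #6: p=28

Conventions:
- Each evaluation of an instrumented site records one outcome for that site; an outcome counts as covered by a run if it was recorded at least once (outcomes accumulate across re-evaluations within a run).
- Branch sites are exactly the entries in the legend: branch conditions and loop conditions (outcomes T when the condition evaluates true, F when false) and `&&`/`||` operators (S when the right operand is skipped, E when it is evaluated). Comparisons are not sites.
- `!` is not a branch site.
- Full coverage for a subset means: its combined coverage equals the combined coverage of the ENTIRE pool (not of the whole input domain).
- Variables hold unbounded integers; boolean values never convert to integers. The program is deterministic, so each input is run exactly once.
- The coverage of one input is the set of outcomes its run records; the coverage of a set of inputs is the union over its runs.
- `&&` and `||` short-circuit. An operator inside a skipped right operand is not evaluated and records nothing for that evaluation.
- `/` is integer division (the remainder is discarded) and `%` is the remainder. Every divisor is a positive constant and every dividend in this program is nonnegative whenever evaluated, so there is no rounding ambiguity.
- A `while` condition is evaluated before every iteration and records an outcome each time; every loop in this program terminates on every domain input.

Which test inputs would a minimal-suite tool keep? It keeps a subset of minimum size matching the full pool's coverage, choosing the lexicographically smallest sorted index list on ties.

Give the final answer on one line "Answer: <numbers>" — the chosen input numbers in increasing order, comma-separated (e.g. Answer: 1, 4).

#1 (p=12) -> B1->F, B2->T, B3->F, B5->E, B4->F, B6->F, B7->F, B8->F, B9->T, B10->T, B9->T, B10->T, B9->F, B11->T; covered: B1=F, B2=T, B3=F, B4=F, B5=E, B6=F, B7=F, B8=F, B9=T, B9=F, B10=T, B11=T
#2 (p=4) -> B1->F, B2->T, B3->F, B5->E, B4->F, B6->F, B7->F, B8->F, B9->T, B10->T, B9->T, B10->T, B9->T, B10->T, ...; covered: B1=F, B2=T, B3=F, B4=F, B5=E, B6=F, B7=F, B8=F, B9=T, B9=F, B10=T, B11=T
#3 (p=2) -> B1->F, B2->T, B3->F, B5->E, B4->F, B6->F, B7->F, B8->T, B9->T, B10->T, B9->T, B10->T, B9->T, B10->T, ...; covered: B1=F, B2=T, B3=F, B4=F, B5=E, B6=F, B7=F, B8=T, B9=T, B9=F, B10=T, B11=T
#4 (p=27) -> B1->T, B3->T, B3->T, B3->T, B3->T, B3->T, B3->T, B3->T, B3->F, B5->E, B4->T, B6->F, B7->T, B9->T, ...; covered: B1=T, B3=T, B3=F, B4=T, B5=E, B6=F, B7=T, B9=T, B9=F, B10=T, B11=T
#5 (p=16) -> B1->F, B2->F, B3->F, B5->S, B4->F, B6->F, B7->F, B8->F, B9->F, B11->T; covered: B1=F, B2=F, B3=F, B4=F, B5=S, B6=F, B7=F, B8=F, B9=F, B11=T
#6 (p=28) -> B1->T, B3->T, B3->T, B3->T, B3->T, B3->T, B3->T, B3->T, B3->T, B3->F, B5->E, B4->F, B6->F, B7->T, ...; covered: B1=T, B3=T, B3=F, B4=F, B5=E, B6=F, B7=T, B9=T, B9=F, B10=F, B11=T
union over all inputs: B1=T, B1=F, B2=T, B2=F, B3=T, B3=F, B4=T, B4=F, B5=S, B5=E, B6=F, B7=T, B7=F, B8=T, B8=F, B9=T, B9=F, B10=T, B10=F, B11=T (20 outcomes)
size 1 is not enough: best union over all size-1 subsets is 12/20
size 2 is not enough: best union over all size-2 subsets is 17/20
size 3 is not enough: best union over all size-3 subsets is 19/20
inputs {3, 4, 5, 6} (size 4) cover everything; no size-4 subset with a lexicographically smaller index list covers all 20

Answer: 3, 4, 5, 6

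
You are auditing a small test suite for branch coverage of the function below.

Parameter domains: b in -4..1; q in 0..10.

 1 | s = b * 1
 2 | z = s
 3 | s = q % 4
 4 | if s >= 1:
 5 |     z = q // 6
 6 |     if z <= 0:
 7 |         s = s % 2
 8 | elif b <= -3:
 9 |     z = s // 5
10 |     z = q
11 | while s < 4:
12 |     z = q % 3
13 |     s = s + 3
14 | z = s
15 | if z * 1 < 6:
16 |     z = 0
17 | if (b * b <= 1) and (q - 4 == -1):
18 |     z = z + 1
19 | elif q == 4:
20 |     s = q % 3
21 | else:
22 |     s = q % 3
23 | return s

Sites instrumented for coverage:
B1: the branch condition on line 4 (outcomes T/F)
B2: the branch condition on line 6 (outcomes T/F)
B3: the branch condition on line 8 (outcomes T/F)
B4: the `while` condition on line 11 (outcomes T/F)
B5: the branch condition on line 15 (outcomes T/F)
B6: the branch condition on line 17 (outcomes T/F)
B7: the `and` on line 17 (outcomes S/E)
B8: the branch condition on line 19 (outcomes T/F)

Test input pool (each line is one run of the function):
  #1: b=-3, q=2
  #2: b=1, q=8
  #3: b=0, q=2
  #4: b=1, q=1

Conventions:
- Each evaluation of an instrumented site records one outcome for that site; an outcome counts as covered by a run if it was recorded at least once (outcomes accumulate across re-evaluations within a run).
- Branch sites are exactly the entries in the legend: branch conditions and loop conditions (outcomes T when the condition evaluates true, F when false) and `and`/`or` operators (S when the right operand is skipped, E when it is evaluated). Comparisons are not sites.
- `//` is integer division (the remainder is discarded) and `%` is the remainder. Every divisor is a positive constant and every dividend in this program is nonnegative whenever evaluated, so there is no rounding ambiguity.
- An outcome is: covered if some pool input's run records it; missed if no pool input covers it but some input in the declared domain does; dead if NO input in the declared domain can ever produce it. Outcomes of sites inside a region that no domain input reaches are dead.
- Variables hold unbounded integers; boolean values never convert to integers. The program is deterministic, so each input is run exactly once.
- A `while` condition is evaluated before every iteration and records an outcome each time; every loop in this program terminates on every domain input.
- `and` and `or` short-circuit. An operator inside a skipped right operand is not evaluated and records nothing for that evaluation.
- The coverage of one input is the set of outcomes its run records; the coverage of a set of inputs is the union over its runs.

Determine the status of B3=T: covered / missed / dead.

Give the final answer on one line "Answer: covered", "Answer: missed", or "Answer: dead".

no pool input records B3=T
but domain input (b=-4, q=0) does record it -> reachable, so missed

Answer: missed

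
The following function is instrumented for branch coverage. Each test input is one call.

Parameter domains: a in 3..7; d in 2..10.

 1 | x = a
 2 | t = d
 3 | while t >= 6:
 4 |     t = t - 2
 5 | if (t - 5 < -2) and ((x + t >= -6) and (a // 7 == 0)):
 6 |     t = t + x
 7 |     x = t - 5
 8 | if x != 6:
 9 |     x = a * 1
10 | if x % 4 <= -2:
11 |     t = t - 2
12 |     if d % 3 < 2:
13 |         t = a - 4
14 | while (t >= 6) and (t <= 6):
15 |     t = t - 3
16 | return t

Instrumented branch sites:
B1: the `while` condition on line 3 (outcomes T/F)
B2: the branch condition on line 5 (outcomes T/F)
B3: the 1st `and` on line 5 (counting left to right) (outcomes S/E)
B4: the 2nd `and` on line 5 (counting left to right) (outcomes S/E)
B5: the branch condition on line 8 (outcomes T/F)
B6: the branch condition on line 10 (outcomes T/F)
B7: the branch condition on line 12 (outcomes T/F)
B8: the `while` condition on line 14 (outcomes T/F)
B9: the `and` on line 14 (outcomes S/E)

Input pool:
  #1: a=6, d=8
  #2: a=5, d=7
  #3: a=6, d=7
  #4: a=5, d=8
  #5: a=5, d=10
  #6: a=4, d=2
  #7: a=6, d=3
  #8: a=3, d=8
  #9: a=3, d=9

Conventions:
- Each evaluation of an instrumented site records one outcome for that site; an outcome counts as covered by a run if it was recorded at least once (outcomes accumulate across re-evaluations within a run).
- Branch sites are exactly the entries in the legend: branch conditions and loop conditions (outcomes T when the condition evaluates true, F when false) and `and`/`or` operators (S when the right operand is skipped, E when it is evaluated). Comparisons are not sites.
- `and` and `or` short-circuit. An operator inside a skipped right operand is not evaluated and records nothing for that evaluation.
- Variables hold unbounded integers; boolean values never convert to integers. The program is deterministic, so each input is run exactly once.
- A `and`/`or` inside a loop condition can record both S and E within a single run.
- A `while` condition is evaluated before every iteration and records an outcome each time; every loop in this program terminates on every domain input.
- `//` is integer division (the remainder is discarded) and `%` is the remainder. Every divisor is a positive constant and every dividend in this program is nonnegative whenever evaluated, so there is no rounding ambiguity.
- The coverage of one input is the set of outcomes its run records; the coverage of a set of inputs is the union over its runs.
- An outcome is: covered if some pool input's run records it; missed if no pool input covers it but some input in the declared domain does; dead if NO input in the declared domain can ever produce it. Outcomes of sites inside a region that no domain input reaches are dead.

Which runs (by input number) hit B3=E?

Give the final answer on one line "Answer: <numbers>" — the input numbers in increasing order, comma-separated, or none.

input #1 (a=6, d=8): never hits B3=E
input #2 (a=5, d=7): never hits B3=E
input #3 (a=6, d=7): never hits B3=E
input #4 (a=5, d=8): never hits B3=E
input #5 (a=5, d=10): never hits B3=E
input #6 (a=4, d=2): hits B3=E
input #7 (a=6, d=3): never hits B3=E
input #8 (a=3, d=8): never hits B3=E
input #9 (a=3, d=9): never hits B3=E

Answer: 6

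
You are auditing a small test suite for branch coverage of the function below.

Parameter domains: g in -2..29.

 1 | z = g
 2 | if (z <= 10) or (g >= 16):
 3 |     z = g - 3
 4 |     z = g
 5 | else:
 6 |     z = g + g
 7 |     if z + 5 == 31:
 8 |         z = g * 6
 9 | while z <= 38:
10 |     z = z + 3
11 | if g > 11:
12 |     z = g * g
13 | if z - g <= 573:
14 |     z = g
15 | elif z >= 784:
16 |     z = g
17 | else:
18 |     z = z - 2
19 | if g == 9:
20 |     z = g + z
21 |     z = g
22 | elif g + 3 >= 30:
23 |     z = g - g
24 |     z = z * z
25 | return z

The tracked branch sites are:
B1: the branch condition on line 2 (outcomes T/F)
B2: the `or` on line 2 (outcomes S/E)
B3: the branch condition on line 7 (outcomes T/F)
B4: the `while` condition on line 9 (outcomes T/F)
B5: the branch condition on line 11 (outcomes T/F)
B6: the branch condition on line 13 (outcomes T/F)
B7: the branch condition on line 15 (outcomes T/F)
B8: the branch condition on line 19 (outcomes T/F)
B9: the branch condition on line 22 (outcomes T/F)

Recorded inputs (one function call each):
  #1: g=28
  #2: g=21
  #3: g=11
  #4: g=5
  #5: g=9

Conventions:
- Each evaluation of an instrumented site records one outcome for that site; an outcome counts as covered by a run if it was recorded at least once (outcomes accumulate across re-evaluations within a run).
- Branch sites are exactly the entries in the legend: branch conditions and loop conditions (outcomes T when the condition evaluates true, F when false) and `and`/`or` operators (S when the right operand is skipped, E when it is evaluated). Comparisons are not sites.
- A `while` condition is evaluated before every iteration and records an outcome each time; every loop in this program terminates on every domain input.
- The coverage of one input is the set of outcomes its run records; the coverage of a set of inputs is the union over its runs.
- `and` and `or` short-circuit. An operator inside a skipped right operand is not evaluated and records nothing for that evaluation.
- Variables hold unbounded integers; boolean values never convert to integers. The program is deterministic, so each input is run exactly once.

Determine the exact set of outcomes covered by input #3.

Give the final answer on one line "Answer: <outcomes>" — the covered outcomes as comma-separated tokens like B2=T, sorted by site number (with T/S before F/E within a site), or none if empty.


Tracing the run of input #3 (g=11):
  B2->E, B1->F, B3->F, B4->T, B4->T, B4->T, B4->T, B4->T, B4->T, B4->F
  B5->F, B6->T, B8->F, B9->F
deduplicating events, the covered set is: B1=F, B2=E, B3=F, B4=T, B4=F, B5=F, B6=T, B8=F, B9=F
Answer: B1=F, B2=E, B3=F, B4=T, B4=F, B5=F, B6=T, B8=F, B9=F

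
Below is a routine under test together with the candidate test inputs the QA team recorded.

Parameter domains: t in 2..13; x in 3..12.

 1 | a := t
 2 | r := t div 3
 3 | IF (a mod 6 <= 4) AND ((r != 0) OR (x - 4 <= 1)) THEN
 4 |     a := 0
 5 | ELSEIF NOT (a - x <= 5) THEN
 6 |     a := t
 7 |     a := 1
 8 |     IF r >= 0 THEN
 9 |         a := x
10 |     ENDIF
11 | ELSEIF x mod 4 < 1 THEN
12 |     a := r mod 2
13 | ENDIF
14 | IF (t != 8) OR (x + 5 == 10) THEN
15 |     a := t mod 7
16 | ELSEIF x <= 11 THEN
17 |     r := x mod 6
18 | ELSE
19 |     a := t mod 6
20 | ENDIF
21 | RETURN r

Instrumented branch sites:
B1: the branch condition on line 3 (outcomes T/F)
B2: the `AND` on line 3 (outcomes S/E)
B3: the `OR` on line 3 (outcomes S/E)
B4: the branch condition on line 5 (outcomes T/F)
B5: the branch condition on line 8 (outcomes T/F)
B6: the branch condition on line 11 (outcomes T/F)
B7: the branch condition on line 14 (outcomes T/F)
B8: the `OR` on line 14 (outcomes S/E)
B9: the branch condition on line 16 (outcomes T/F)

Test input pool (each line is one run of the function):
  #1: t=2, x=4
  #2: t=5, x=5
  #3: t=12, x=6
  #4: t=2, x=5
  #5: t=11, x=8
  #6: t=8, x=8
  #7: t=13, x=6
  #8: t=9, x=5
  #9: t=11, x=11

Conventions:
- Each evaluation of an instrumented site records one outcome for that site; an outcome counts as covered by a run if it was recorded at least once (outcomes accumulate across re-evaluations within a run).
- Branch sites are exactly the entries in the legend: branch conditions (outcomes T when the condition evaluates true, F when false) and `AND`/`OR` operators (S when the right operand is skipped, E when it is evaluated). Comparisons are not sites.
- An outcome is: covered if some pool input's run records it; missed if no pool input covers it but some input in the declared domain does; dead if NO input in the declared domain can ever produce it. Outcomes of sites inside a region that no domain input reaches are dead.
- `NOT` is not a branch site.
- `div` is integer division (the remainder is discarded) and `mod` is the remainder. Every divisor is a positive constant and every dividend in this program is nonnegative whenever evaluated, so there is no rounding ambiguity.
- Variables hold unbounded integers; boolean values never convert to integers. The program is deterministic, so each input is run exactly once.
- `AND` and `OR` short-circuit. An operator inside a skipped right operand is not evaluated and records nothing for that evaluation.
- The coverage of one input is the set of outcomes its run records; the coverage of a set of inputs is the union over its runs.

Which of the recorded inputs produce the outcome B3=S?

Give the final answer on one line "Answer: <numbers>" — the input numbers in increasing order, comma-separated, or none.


input #1 (t=2, x=4): does not produce B3=S
input #2 (t=5, x=5): does not produce B3=S
input #3 (t=12, x=6): produces B3=S
input #4 (t=2, x=5): does not produce B3=S
input #5 (t=11, x=8): does not produce B3=S
input #6 (t=8, x=8): produces B3=S
input #7 (t=13, x=6): produces B3=S
input #8 (t=9, x=5): produces B3=S
input #9 (t=11, x=11): does not produce B3=S
Answer: 3, 6, 7, 8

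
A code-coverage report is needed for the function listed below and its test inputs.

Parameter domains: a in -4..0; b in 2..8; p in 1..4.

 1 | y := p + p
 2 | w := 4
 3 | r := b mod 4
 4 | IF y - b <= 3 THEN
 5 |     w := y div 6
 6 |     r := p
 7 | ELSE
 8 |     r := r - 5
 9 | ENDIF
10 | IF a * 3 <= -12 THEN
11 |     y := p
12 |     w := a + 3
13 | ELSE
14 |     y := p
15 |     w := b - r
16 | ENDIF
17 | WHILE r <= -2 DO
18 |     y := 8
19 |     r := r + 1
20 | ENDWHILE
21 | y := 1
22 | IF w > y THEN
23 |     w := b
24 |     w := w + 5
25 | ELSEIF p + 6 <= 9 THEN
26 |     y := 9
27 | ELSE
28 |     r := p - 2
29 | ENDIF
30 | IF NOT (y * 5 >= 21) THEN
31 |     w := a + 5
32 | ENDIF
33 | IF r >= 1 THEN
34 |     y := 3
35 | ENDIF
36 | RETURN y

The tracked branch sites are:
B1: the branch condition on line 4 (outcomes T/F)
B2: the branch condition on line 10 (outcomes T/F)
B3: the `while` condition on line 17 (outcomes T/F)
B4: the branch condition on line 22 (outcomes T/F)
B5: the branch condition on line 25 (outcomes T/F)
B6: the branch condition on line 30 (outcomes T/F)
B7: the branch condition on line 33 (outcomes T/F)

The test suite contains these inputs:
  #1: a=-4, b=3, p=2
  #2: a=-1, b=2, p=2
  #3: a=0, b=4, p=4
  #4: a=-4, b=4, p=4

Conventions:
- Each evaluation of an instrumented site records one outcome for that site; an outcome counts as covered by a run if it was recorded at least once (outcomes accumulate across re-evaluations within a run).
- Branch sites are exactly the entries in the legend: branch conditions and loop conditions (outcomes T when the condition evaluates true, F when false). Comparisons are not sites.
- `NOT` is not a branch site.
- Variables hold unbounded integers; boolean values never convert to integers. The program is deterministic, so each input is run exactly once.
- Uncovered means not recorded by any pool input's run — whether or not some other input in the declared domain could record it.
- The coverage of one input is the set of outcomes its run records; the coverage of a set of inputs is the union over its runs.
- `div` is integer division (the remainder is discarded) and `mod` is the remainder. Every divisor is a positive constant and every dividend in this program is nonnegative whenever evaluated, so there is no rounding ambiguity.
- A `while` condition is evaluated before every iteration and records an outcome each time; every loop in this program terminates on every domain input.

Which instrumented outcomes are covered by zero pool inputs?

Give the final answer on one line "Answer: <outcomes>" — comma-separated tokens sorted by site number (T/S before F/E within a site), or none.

#1 (a=-4, b=3, p=2) -> B1->T, B2->T, B3->F, B4->F, B5->T, B6->F, B7->T; covered: B1=T, B2=T, B3=F, B4=F, B5=T, B6=F, B7=T
#2 (a=-1, b=2, p=2) -> B1->T, B2->F, B3->F, B4->F, B5->T, B6->F, B7->T; covered: B1=T, B2=F, B3=F, B4=F, B5=T, B6=F, B7=T
#3 (a=0, b=4, p=4) -> B1->F, B2->F, B3->T, B3->T, B3->T, B3->T, B3->F, B4->T, B6->T, B7->F; covered: B1=F, B2=F, B3=T, B3=F, B4=T, B6=T, B7=F
#4 (a=-4, b=4, p=4) -> B1->F, B2->T, B3->T, B3->T, B3->T, B3->T, B3->F, B4->F, B5->F, B6->T, B7->T; covered: B1=F, B2=T, B3=T, B3=F, B4=F, B5=F, B6=T, B7=T
union over the pool: B1=T, B1=F, B2=T, B2=F, B3=T, B3=F, B4=T, B4=F, B5=T, B5=F, B6=T, B6=F, B7=T, B7=F
uncovered (0 of 14): none

Answer: none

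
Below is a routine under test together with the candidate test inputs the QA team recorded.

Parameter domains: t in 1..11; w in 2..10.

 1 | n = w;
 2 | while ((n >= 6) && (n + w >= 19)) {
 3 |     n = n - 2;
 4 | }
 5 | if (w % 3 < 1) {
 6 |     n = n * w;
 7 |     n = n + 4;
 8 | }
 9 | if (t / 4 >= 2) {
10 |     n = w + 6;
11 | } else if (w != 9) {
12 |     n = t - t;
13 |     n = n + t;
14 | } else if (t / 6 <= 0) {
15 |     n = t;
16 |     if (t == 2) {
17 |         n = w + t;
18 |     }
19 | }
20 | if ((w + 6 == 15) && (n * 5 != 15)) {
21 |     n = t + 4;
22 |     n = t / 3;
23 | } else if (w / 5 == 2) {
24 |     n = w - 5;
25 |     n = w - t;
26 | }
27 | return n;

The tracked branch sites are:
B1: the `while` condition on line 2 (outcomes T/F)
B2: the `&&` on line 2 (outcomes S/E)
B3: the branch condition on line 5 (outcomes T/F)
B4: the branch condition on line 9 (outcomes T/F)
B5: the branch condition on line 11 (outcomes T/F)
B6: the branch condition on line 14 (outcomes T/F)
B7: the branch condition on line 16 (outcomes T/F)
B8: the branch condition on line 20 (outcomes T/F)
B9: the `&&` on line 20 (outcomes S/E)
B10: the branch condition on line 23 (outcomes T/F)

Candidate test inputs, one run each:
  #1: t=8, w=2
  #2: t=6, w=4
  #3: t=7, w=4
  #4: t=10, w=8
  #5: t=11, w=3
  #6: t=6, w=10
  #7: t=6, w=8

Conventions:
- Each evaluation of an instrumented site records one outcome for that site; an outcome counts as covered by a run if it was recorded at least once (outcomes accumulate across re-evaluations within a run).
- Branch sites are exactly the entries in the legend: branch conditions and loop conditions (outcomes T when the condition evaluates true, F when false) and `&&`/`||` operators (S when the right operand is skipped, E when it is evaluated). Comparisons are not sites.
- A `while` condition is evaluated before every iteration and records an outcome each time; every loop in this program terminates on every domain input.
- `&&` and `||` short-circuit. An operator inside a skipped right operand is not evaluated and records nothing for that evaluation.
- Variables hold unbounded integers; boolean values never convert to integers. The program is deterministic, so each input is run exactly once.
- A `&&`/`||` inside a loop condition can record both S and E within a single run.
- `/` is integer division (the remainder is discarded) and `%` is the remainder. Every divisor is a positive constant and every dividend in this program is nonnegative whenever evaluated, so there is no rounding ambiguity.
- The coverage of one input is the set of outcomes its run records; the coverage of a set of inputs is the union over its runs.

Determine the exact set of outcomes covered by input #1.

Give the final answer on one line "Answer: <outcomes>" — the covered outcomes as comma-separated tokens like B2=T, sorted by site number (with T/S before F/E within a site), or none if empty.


Event log for input #1 (t=8, w=2):
  B2->S, B1->F, B3->F, B4->T, B9->S, B8->F, B10->F
distinct outcomes covered: B1=F, B2=S, B3=F, B4=T, B8=F, B9=S, B10=F
Answer: B1=F, B2=S, B3=F, B4=T, B8=F, B9=S, B10=F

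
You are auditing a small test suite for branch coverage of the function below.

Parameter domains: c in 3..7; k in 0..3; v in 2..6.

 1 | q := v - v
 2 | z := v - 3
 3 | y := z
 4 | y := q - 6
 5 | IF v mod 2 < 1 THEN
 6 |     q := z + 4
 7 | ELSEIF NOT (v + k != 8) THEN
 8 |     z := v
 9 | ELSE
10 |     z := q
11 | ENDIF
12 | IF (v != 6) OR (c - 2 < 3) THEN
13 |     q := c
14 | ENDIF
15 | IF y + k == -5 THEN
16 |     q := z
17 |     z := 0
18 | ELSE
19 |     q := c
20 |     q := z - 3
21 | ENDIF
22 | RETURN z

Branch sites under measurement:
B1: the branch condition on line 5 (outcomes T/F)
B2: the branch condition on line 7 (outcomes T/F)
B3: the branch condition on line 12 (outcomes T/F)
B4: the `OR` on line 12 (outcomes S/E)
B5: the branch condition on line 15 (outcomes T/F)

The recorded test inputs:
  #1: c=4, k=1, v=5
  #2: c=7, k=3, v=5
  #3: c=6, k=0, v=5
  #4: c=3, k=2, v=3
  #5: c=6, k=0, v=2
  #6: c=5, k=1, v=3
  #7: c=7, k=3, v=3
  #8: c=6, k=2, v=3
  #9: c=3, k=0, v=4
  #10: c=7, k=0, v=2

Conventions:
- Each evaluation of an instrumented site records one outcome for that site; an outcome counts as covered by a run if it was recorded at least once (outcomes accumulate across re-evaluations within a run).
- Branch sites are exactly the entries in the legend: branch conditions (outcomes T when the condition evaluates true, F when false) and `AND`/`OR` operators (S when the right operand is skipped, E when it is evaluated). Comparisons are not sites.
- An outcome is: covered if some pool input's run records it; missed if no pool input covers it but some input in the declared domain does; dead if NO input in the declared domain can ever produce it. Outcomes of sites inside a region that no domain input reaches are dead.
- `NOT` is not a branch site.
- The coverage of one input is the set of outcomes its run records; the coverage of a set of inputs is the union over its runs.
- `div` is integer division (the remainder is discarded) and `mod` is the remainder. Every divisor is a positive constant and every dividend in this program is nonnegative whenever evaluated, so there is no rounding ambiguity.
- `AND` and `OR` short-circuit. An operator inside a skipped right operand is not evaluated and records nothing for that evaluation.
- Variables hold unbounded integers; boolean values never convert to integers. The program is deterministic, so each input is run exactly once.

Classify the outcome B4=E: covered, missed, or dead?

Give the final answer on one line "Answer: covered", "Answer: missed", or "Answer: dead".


no pool input records B4=E
but domain input (c=3, k=0, v=6) does record it -> reachable, so missed
Answer: missed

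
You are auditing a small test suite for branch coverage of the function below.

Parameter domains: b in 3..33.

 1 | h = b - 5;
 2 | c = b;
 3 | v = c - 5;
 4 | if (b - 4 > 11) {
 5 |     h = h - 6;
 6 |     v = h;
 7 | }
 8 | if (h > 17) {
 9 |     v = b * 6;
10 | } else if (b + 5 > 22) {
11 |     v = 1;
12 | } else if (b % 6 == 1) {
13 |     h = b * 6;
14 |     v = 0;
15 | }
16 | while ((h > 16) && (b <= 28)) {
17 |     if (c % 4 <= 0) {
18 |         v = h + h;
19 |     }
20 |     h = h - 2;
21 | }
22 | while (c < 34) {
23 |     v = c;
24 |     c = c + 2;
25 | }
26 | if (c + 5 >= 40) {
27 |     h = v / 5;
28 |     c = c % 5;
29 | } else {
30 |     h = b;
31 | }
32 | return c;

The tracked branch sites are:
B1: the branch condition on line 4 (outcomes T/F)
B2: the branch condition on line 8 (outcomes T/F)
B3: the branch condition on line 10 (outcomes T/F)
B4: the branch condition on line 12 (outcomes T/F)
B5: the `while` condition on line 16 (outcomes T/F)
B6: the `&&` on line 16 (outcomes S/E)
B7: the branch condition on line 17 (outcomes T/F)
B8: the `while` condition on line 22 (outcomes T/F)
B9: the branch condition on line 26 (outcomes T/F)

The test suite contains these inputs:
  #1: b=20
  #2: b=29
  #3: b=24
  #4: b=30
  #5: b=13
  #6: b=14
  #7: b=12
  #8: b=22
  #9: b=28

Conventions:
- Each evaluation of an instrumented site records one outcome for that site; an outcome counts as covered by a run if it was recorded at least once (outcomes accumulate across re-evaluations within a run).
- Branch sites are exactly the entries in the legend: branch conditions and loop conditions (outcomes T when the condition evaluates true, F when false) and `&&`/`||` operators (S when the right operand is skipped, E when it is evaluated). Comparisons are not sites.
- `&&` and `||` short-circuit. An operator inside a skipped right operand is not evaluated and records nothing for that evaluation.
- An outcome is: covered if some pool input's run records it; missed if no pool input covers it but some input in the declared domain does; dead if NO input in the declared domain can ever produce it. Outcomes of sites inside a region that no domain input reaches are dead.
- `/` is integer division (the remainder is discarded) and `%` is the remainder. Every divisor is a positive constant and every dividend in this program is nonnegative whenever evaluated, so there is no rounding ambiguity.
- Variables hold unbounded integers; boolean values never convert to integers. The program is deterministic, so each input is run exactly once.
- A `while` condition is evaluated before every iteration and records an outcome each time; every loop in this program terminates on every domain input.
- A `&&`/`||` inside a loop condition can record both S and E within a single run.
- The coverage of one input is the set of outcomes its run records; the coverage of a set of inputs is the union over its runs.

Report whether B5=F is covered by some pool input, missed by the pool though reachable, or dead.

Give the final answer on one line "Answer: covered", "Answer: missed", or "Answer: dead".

B5=F is recorded by pool input(s) 1, 2, 3, 4, 5, 6, 7, 8, 9 -> covered

Answer: covered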